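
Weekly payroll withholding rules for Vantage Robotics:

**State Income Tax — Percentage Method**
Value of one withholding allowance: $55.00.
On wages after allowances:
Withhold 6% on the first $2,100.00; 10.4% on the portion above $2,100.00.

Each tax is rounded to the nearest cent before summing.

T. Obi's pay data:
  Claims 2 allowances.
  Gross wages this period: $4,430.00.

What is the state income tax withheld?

$356.88

State Income Tax: taxable = $4,430.00 − 2×$55.00 = $4,320.00
  $126.00 + 10.4% × ($4,320.00 − $2,100.00) = $126.00 + 10.4% × $2,220.00 = $356.88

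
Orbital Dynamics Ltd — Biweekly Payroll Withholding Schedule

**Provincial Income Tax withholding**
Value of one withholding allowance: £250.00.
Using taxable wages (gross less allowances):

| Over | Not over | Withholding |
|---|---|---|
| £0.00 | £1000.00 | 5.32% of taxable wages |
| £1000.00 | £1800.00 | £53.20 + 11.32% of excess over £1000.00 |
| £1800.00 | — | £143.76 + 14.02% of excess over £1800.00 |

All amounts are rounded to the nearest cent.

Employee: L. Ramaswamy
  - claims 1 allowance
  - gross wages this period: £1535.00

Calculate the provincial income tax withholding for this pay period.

Provincial Income Tax: taxable = £1535.00 − 1×£250.00 = £1285.00
  £53.20 + 11.32% × (£1285.00 − £1000.00) = £53.20 + 11.32% × £285.00 = £85.46

£85.46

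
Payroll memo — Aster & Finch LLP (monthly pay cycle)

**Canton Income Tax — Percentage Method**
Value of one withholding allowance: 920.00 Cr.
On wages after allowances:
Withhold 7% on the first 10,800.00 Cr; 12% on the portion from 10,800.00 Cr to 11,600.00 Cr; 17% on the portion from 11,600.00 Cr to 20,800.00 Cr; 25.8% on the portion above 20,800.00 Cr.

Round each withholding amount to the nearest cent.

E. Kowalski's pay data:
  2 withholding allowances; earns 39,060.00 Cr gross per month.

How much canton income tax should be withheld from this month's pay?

Canton Income Tax: taxable = 39,060.00 Cr − 2×920.00 Cr = 37,220.00 Cr
  2,416.00 Cr + 25.8% × (37,220.00 Cr − 20,800.00 Cr) = 2,416.00 Cr + 25.8% × 16,420.00 Cr = 6,652.36 Cr

6,652.36 Cr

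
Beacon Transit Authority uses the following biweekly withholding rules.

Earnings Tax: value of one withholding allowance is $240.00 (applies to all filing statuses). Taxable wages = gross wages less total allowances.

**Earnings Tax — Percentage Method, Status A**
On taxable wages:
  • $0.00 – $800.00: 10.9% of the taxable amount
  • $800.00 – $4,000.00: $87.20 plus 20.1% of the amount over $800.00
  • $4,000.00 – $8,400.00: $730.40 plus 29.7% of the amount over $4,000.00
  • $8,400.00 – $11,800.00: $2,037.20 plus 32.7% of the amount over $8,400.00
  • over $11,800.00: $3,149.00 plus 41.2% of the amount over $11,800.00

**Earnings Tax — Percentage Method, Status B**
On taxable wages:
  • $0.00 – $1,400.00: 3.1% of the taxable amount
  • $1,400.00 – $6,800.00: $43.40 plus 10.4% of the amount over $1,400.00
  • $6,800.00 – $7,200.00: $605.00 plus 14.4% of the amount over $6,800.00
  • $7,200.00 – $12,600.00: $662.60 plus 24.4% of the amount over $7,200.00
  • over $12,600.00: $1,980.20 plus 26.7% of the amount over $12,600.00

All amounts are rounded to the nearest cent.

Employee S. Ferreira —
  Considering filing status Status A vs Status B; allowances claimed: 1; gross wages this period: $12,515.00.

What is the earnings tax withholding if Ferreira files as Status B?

Earnings Tax (Status B): taxable = $12,515.00 − 1×$240.00 = $12,275.00
  $662.60 + 24.4% × ($12,275.00 − $7,200.00) = $662.60 + 24.4% × $5,075.00 = $1,900.90

$1,900.90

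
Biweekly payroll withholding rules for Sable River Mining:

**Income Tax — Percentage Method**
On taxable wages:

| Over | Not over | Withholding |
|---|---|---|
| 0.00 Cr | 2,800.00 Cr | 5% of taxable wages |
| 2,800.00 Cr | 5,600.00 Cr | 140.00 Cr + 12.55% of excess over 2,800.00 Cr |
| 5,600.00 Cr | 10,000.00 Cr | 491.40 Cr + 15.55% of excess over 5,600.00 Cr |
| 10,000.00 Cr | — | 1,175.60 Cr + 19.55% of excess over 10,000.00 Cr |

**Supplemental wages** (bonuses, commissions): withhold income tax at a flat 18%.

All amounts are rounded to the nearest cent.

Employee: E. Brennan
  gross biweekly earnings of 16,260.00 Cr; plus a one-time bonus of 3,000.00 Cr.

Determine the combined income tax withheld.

2,939.43 Cr

Income Tax: taxable = 16,260.00 Cr
  1,175.60 Cr + 19.55% × (16,260.00 Cr − 10,000.00 Cr) = 1,175.60 Cr + 19.55% × 6,260.00 Cr = 2,399.43 Cr
Supplemental (18% flat on bonus): 18% × 3,000.00 Cr = 540.00 Cr
Total income tax: 2,399.43 Cr + 540.00 Cr = 2,939.43 Cr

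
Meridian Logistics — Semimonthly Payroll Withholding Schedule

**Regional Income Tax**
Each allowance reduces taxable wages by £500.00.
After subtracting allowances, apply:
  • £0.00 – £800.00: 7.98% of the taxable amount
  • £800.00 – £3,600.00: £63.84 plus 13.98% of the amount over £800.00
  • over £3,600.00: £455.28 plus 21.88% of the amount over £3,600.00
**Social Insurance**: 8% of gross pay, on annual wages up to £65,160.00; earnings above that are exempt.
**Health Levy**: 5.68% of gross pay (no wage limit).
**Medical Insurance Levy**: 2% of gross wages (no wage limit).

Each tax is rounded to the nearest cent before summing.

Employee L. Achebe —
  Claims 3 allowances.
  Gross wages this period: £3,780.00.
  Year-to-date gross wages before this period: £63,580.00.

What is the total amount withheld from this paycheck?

Regional Income Tax: taxable = £3,780.00 − 3×£500.00 = £2,280.00
  £63.84 + 13.98% × (£2,280.00 − £800.00) = £63.84 + 13.98% × £1,480.00 = £270.74
Social Insurance: cap £65,160.00 − YTD £63,580.00 = £1,580.00 subject; 8% × £1,580.00 = £126.40
Health Levy: 5.68% × £3,780.00 = £214.70
Medical Insurance Levy: 2% × £3,780.00 = £75.60
Total: £270.74 + £126.40 + £214.70 + £75.60 = £687.44

£687.44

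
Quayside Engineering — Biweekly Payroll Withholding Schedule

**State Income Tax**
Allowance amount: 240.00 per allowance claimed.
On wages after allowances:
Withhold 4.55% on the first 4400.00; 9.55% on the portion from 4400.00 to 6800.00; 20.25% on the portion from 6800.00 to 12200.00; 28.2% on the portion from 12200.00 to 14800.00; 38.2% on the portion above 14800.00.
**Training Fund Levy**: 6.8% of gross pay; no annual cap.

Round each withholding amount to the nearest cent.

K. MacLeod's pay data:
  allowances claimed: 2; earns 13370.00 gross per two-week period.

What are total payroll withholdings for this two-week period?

State Income Tax: taxable = 13370.00 − 2×240.00 = 12890.00
  1522.90 + 28.2% × (12890.00 − 12200.00) = 1522.90 + 28.2% × 690.00 = 1717.48
Training Fund Levy: 6.8% × 13370.00 = 909.16
Total: 1717.48 + 909.16 = 2626.64

2626.64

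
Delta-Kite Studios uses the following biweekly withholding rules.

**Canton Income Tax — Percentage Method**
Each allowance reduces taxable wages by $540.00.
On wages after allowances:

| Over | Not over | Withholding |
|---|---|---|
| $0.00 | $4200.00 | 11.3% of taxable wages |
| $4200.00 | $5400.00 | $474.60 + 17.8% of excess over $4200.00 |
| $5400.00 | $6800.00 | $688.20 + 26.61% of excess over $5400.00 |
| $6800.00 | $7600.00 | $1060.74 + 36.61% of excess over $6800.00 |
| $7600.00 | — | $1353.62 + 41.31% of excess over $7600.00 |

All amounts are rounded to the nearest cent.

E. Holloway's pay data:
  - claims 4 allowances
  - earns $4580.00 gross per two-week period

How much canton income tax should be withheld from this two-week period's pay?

Canton Income Tax: taxable = $4580.00 − 4×$540.00 = $2420.00
  11.3% × $2420.00 = $273.46

$273.46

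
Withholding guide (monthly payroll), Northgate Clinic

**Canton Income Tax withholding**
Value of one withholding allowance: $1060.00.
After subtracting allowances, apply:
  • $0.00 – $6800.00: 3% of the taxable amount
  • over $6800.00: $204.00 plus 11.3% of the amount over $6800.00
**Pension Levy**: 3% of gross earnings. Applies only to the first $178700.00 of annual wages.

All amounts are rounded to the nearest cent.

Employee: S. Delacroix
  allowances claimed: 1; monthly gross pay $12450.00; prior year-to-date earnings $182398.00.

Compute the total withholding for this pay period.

Canton Income Tax: taxable = $12450.00 − 1×$1060.00 = $11390.00
  $204.00 + 11.3% × ($11390.00 − $6800.00) = $204.00 + 11.3% × $4590.00 = $722.67
Pension Levy: YTD $182398.00 ≥ cap $178700.00 → $0.00
Total: $722.67 + $0.00 = $722.67

$722.67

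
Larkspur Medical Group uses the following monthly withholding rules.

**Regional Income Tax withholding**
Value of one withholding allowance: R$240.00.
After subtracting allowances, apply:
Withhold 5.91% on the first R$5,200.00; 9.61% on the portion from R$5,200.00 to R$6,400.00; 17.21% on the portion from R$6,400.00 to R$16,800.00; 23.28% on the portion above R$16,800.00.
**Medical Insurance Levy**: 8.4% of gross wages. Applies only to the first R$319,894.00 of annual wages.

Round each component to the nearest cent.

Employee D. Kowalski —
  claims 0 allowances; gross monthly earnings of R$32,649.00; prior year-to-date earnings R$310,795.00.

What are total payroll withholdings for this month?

R$6,666.45

Regional Income Tax: taxable = R$32,649.00
  R$2,212.48 + 23.28% × (R$32,649.00 − R$16,800.00) = R$2,212.48 + 23.28% × R$15,849.00 = R$5,902.13
Medical Insurance Levy: cap R$319,894.00 − YTD R$310,795.00 = R$9,099.00 subject; 8.4% × R$9,099.00 = R$764.32
Total: R$5,902.13 + R$764.32 = R$6,666.45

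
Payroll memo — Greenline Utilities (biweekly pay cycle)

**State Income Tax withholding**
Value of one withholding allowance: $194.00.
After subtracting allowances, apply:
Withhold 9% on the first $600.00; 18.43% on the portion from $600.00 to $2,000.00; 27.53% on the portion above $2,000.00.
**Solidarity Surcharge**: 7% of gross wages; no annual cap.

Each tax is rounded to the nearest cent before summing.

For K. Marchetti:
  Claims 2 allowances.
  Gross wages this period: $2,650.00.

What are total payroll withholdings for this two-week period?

$569.65

State Income Tax: taxable = $2,650.00 − 2×$194.00 = $2,262.00
  $312.02 + 27.53% × ($2,262.00 − $2,000.00) = $312.02 + 27.53% × $262.00 = $384.15
Solidarity Surcharge: 7% × $2,650.00 = $185.50
Total: $384.15 + $185.50 = $569.65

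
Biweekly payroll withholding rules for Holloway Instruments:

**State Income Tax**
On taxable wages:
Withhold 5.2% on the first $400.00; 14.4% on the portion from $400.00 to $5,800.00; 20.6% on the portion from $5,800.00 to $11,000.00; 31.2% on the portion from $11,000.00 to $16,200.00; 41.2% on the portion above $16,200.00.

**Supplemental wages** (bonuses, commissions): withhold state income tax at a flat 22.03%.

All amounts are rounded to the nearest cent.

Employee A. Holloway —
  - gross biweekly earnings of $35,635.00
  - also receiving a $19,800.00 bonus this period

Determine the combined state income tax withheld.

$15,861.16

State Income Tax: taxable = $35,635.00
  $3,492.00 + 41.2% × ($35,635.00 − $16,200.00) = $3,492.00 + 41.2% × $19,435.00 = $11,499.22
Supplemental (22.03% flat on bonus): 22.03% × $19,800.00 = $4,361.94
Total state income tax: $11,499.22 + $4,361.94 = $15,861.16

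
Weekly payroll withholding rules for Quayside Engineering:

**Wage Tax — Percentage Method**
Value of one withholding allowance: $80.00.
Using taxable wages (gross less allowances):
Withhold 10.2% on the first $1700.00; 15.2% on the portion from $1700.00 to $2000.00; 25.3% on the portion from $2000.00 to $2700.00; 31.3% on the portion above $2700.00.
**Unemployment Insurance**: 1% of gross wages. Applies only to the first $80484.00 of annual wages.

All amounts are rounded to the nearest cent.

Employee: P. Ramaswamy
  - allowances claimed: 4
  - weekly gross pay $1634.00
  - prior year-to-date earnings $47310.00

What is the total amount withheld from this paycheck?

Wage Tax: taxable = $1634.00 − 4×$80.00 = $1314.00
  10.2% × $1314.00 = $134.03
Unemployment Insurance: 1% × $1634.00 = $16.34
Total: $134.03 + $16.34 = $150.37

$150.37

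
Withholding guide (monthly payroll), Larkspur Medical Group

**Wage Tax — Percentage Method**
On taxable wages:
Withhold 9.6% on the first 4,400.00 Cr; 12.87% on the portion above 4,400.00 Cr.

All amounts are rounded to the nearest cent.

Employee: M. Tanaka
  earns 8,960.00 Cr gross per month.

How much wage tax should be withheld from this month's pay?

Wage Tax: taxable = 8,960.00 Cr
  422.40 Cr + 12.87% × (8,960.00 Cr − 4,400.00 Cr) = 422.40 Cr + 12.87% × 4,560.00 Cr = 1,009.27 Cr

1,009.27 Cr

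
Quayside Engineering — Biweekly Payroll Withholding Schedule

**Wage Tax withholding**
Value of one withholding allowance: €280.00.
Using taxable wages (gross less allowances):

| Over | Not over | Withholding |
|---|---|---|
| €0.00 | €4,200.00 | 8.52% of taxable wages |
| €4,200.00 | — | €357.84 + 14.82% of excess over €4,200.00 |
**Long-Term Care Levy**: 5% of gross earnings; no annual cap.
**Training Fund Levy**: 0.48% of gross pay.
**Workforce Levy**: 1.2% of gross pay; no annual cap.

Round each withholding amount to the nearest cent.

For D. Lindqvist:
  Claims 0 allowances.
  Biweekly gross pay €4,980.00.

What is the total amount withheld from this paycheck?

Wage Tax: taxable = €4,980.00
  €357.84 + 14.82% × (€4,980.00 − €4,200.00) = €357.84 + 14.82% × €780.00 = €473.44
Long-Term Care Levy: 5% × €4,980.00 = €249.00
Training Fund Levy: 0.48% × €4,980.00 = €23.90
Workforce Levy: 1.2% × €4,980.00 = €59.76
Total: €473.44 + €249.00 + €23.90 + €59.76 = €806.10

€806.10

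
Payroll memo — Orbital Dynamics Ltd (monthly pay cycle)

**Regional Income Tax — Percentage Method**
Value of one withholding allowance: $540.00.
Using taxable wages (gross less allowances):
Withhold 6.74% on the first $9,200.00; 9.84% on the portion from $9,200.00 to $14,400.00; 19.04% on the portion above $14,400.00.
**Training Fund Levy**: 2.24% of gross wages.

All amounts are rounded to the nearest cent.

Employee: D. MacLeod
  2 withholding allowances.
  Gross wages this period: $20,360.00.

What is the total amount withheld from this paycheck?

Regional Income Tax: taxable = $20,360.00 − 2×$540.00 = $19,280.00
  $1,131.76 + 19.04% × ($19,280.00 − $14,400.00) = $1,131.76 + 19.04% × $4,880.00 = $2,060.91
Training Fund Levy: 2.24% × $20,360.00 = $456.06
Total: $2,060.91 + $456.06 = $2,516.97

$2,516.97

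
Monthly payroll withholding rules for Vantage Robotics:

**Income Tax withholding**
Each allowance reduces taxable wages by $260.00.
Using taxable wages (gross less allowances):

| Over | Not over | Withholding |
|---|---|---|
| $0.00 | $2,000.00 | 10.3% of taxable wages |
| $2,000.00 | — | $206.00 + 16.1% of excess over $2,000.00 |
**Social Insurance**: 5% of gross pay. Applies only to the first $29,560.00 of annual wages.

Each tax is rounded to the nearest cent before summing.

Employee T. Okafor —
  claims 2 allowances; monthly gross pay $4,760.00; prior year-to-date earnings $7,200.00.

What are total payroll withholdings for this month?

$804.64

Income Tax: taxable = $4,760.00 − 2×$260.00 = $4,240.00
  $206.00 + 16.1% × ($4,240.00 − $2,000.00) = $206.00 + 16.1% × $2,240.00 = $566.64
Social Insurance: 5% × $4,760.00 = $238.00
Total: $566.64 + $238.00 = $804.64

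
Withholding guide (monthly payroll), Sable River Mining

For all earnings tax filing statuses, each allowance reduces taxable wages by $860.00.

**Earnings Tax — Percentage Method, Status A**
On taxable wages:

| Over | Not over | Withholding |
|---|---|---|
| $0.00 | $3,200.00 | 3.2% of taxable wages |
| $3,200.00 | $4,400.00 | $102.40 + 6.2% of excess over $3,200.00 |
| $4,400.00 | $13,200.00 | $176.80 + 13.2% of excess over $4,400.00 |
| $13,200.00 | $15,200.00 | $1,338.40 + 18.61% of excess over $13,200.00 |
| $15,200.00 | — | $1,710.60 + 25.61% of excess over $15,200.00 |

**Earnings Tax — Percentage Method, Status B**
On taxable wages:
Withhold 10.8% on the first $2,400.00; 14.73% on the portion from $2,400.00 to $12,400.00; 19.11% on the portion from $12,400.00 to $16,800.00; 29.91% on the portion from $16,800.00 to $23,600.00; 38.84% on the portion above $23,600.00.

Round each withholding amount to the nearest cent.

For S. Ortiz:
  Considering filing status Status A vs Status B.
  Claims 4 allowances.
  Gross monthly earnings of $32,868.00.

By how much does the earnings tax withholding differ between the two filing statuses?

Earnings Tax (Status A): taxable = $32,868.00 − 4×$860.00 = $29,428.00
  $1,710.60 + 25.61% × ($29,428.00 − $15,200.00) = $1,710.60 + 25.61% × $14,228.00 = $5,354.39
Earnings Tax (Status B): taxable = $32,868.00 − 4×$860.00 = $29,428.00
  $4,606.92 + 38.84% × ($29,428.00 − $23,600.00) = $4,606.92 + 38.84% × $5,828.00 = $6,870.52
Difference: |$5,354.39 − $6,870.52| = $1,516.13 (higher under Status B)

$1,516.13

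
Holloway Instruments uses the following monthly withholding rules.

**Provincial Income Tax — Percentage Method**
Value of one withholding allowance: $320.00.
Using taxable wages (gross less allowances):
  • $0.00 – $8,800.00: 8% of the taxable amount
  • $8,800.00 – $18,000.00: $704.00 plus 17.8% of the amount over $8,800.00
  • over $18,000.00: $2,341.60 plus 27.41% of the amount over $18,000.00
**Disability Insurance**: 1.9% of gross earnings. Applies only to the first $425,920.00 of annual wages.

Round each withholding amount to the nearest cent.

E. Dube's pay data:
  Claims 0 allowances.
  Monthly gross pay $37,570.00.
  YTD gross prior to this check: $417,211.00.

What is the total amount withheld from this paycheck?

Provincial Income Tax: taxable = $37,570.00
  $2,341.60 + 27.41% × ($37,570.00 − $18,000.00) = $2,341.60 + 27.41% × $19,570.00 = $7,705.74
Disability Insurance: cap $425,920.00 − YTD $417,211.00 = $8,709.00 subject; 1.9% × $8,709.00 = $165.47
Total: $7,705.74 + $165.47 = $7,871.21

$7,871.21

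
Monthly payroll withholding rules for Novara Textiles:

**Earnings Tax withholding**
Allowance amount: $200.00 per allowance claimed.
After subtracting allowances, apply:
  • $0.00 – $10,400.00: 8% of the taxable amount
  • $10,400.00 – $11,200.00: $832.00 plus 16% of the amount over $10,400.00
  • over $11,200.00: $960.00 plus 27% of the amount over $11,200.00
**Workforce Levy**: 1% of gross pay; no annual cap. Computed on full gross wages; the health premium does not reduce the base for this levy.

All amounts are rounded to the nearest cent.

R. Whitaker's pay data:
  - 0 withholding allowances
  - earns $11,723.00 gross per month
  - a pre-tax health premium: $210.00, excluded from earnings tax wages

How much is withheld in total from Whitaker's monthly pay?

$1,161.74

Earnings Tax: taxable = $11,723.00 − $210.00 = $11,513.00
  $960.00 + 27% × ($11,513.00 − $11,200.00) = $960.00 + 27% × $313.00 = $1,044.51
Workforce Levy: 1% × $11,723.00 = $117.23
Total: $1,044.51 + $117.23 = $1,161.74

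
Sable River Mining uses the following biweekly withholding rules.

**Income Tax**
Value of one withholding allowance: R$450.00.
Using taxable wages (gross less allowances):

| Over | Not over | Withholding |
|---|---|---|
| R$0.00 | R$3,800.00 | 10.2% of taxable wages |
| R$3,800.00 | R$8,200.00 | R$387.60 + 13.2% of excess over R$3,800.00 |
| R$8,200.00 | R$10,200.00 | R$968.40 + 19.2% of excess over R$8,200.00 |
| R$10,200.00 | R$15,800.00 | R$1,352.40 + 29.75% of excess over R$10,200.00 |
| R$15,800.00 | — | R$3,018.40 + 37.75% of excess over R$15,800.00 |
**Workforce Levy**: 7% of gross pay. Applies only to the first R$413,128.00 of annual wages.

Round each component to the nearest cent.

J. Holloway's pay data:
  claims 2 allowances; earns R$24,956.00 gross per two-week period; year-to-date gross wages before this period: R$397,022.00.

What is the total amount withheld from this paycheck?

R$7,262.46

Income Tax: taxable = R$24,956.00 − 2×R$450.00 = R$24,056.00
  R$3,018.40 + 37.75% × (R$24,056.00 − R$15,800.00) = R$3,018.40 + 37.75% × R$8,256.00 = R$6,135.04
Workforce Levy: cap R$413,128.00 − YTD R$397,022.00 = R$16,106.00 subject; 7% × R$16,106.00 = R$1,127.42
Total: R$6,135.04 + R$1,127.42 = R$7,262.46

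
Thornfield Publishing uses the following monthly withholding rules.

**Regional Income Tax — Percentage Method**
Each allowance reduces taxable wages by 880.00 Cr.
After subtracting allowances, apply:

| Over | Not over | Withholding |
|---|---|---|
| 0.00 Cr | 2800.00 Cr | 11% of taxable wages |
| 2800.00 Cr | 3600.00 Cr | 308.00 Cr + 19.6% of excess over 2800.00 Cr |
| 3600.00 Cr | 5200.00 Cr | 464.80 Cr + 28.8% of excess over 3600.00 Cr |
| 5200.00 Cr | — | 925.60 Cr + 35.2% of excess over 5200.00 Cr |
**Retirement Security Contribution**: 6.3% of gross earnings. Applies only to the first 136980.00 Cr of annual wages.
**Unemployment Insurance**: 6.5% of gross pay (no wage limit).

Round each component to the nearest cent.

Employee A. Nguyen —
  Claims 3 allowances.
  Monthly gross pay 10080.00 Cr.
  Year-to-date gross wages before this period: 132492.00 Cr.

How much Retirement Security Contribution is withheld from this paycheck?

Retirement Security Contribution: cap 136980.00 Cr − YTD 132492.00 Cr = 4488.00 Cr subject; 6.3% × 4488.00 Cr = 282.74 Cr

282.74 Cr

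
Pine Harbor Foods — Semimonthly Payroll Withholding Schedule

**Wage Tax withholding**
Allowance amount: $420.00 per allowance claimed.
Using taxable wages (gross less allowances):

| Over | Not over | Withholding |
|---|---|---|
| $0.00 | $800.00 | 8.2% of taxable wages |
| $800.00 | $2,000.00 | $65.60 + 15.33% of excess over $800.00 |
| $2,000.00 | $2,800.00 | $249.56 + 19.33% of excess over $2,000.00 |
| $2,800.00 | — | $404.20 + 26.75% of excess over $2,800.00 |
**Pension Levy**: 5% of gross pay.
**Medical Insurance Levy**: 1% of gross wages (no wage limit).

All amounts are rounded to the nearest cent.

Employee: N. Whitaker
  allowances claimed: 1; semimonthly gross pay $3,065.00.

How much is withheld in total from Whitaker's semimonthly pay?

Wage Tax: taxable = $3,065.00 − 1×$420.00 = $2,645.00
  $249.56 + 19.33% × ($2,645.00 − $2,000.00) = $249.56 + 19.33% × $645.00 = $374.24
Pension Levy: 5% × $3,065.00 = $153.25
Medical Insurance Levy: 1% × $3,065.00 = $30.65
Total: $374.24 + $153.25 + $30.65 = $558.14

$558.14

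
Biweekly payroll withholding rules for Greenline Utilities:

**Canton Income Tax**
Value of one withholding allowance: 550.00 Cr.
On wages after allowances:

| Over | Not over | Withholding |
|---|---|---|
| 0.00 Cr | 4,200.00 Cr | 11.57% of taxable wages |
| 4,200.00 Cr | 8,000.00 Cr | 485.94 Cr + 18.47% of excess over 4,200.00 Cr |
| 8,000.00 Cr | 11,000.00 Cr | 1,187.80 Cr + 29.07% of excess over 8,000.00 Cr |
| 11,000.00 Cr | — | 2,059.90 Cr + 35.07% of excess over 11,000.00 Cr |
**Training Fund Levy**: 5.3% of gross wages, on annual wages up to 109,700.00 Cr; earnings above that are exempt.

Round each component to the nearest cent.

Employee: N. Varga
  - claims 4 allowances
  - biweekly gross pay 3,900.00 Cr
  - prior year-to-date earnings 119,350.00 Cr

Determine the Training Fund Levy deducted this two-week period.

0.00 Cr

Training Fund Levy: YTD 119,350.00 Cr ≥ cap 109,700.00 Cr → 0.00 Cr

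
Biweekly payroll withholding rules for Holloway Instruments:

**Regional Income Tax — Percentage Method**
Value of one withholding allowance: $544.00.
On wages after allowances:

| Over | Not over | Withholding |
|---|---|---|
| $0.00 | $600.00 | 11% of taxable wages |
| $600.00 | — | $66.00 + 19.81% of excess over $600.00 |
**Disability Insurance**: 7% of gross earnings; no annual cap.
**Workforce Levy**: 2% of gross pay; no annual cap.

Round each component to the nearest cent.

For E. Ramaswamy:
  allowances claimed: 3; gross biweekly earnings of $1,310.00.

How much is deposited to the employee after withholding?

Regional Income Tax: taxable = $1,310.00 − 3×$544.00 = $-322.00
  Taxable ≤ 0 → $0.00
Disability Insurance: 7% × $1,310.00 = $91.70
Workforce Levy: 2% × $1,310.00 = $26.20
Total withheld: $0.00 + $91.70 + $26.20 = $117.90
Net pay: $1,310.00 − $117.90 = $1,192.10

$1,192.10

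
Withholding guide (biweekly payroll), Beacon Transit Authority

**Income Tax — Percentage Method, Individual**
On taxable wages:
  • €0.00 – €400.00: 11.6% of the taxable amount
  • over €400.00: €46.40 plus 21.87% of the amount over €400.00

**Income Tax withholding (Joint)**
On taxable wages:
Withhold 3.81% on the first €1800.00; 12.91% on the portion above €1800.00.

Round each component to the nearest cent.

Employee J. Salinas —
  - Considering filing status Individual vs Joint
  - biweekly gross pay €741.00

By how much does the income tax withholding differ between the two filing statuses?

Income Tax (Individual): taxable = €741.00
  €46.40 + 21.87% × (€741.00 − €400.00) = €46.40 + 21.87% × €341.00 = €120.98
Income Tax (Joint): taxable = €741.00
  3.81% × €741.00 = €28.23
Difference: |€120.98 − €28.23| = €92.75 (higher under Individual)

€92.75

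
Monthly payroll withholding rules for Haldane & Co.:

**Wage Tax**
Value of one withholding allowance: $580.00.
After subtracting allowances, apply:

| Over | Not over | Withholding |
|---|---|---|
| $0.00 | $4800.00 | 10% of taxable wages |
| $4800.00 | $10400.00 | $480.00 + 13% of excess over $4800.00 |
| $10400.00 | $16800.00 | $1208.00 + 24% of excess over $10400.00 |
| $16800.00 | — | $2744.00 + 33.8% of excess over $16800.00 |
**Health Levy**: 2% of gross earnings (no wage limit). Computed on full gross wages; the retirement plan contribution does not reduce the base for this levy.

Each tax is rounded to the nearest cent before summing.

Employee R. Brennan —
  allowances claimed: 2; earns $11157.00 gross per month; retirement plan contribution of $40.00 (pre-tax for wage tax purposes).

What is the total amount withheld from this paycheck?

$1373.55

Wage Tax: taxable = $11157.00 − $40.00 − 2×$580.00 = $9957.00
  $480.00 + 13% × ($9957.00 − $4800.00) = $480.00 + 13% × $5157.00 = $1150.41
Health Levy: 2% × $11157.00 = $223.14
Total: $1150.41 + $223.14 = $1373.55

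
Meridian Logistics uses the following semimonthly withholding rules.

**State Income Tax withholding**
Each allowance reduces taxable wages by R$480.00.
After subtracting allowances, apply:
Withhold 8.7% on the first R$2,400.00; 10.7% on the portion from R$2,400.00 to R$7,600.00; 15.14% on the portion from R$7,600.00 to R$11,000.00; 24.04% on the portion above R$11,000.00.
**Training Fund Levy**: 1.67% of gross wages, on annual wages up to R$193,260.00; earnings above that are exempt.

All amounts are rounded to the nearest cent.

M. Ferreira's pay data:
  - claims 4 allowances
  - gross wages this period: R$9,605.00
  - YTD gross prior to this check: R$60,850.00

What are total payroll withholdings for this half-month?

R$938.47

State Income Tax: taxable = R$9,605.00 − 4×R$480.00 = R$7,685.00
  R$765.20 + 15.14% × (R$7,685.00 − R$7,600.00) = R$765.20 + 15.14% × R$85.00 = R$778.07
Training Fund Levy: 1.67% × R$9,605.00 = R$160.40
Total: R$778.07 + R$160.40 = R$938.47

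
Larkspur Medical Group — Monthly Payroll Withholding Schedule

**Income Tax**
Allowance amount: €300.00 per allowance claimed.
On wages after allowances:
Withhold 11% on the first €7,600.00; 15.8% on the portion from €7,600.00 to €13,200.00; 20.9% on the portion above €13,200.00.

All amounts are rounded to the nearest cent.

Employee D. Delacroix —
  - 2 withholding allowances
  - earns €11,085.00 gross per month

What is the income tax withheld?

Income Tax: taxable = €11,085.00 − 2×€300.00 = €10,485.00
  €836.00 + 15.8% × (€10,485.00 − €7,600.00) = €836.00 + 15.8% × €2,885.00 = €1,291.83

€1,291.83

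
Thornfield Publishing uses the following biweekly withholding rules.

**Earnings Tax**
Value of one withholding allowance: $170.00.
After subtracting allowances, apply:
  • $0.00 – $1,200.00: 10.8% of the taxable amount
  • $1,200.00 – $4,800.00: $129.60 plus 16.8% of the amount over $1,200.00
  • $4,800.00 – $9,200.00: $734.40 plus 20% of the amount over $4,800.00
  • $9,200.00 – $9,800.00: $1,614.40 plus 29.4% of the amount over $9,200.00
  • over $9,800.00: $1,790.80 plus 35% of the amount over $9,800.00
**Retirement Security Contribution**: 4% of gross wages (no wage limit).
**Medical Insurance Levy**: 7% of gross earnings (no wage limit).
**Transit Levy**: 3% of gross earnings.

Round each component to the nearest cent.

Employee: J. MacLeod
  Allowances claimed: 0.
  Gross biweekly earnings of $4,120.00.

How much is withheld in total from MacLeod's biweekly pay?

Earnings Tax: taxable = $4,120.00
  $129.60 + 16.8% × ($4,120.00 − $1,200.00) = $129.60 + 16.8% × $2,920.00 = $620.16
Retirement Security Contribution: 4% × $4,120.00 = $164.80
Medical Insurance Levy: 7% × $4,120.00 = $288.40
Transit Levy: 3% × $4,120.00 = $123.60
Total: $620.16 + $164.80 + $288.40 + $123.60 = $1,196.96

$1,196.96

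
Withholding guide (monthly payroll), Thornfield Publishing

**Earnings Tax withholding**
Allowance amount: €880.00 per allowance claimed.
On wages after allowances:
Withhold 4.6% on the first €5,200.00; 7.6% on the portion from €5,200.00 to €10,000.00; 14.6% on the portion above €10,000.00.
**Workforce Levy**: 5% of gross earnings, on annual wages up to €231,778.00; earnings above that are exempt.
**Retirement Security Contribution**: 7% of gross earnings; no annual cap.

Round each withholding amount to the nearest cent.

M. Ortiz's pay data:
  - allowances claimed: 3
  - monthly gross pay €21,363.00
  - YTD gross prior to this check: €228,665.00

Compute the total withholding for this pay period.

Earnings Tax: taxable = €21,363.00 − 3×€880.00 = €18,723.00
  €604.00 + 14.6% × (€18,723.00 − €10,000.00) = €604.00 + 14.6% × €8,723.00 = €1,877.56
Workforce Levy: cap €231,778.00 − YTD €228,665.00 = €3,113.00 subject; 5% × €3,113.00 = €155.65
Retirement Security Contribution: 7% × €21,363.00 = €1,495.41
Total: €1,877.56 + €155.65 + €1,495.41 = €3,528.62

€3,528.62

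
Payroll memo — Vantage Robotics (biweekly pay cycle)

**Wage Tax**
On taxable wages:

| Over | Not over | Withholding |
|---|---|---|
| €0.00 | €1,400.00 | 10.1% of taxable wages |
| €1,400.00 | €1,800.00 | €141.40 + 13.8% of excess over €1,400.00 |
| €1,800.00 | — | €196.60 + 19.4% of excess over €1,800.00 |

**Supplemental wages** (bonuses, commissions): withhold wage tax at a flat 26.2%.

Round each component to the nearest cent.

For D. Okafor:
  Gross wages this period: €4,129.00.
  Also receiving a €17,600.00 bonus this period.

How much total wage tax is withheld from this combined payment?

€5,259.63

Wage Tax: taxable = €4,129.00
  €196.60 + 19.4% × (€4,129.00 − €1,800.00) = €196.60 + 19.4% × €2,329.00 = €648.43
Supplemental (26.2% flat on bonus): 26.2% × €17,600.00 = €4,611.20
Total wage tax: €648.43 + €4,611.20 = €5,259.63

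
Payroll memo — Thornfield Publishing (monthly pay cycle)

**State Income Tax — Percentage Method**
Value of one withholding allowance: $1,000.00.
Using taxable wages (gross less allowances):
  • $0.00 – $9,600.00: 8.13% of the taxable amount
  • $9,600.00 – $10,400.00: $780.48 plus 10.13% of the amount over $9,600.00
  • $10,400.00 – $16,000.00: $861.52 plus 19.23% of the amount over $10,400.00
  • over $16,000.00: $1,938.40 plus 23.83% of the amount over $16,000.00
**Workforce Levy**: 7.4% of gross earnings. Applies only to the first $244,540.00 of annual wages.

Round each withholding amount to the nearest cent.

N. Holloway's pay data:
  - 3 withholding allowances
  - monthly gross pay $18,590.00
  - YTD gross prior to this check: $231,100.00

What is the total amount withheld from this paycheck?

State Income Tax: taxable = $18,590.00 − 3×$1,000.00 = $15,590.00
  $861.52 + 19.23% × ($15,590.00 − $10,400.00) = $861.52 + 19.23% × $5,190.00 = $1,859.56
Workforce Levy: cap $244,540.00 − YTD $231,100.00 = $13,440.00 subject; 7.4% × $13,440.00 = $994.56
Total: $1,859.56 + $994.56 = $2,854.12

$2,854.12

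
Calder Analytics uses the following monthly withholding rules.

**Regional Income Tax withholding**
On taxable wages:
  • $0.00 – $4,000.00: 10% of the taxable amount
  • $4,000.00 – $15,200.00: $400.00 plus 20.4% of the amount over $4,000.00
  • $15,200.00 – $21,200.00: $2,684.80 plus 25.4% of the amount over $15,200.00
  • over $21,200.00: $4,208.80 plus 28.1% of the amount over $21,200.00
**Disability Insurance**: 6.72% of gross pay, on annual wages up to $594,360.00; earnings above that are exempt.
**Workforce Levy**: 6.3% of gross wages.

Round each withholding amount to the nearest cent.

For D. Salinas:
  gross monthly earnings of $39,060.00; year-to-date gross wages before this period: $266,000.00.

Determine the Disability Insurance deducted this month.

Disability Insurance: 6.72% × $39,060.00 = $2,624.83

$2,624.83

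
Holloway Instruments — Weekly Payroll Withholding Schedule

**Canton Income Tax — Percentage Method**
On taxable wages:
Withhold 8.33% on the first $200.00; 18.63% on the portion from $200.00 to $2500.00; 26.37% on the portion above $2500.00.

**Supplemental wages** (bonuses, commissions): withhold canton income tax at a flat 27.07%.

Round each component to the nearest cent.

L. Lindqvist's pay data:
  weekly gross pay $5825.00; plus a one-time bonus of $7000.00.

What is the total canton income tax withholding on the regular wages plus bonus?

Canton Income Tax: taxable = $5825.00
  $445.15 + 26.37% × ($5825.00 − $2500.00) = $445.15 + 26.37% × $3325.00 = $1321.95
Supplemental (27.07% flat on bonus): 27.07% × $7000.00 = $1894.90
Total canton income tax: $1321.95 + $1894.90 = $3216.85

$3216.85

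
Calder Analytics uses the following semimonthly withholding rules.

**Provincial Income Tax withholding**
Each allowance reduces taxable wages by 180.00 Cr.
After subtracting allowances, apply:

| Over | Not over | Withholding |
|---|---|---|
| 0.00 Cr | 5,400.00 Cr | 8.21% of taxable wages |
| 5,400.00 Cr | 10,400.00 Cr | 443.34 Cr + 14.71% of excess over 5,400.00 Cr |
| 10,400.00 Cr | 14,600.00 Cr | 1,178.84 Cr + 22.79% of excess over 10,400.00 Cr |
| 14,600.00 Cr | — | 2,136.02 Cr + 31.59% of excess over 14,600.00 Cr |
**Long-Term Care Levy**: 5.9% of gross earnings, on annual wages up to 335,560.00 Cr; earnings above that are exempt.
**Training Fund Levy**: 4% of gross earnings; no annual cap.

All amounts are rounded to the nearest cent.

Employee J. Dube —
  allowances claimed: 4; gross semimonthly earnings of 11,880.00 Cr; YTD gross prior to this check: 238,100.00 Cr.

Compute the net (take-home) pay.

9,351.84 Cr

Provincial Income Tax: taxable = 11,880.00 Cr − 4×180.00 Cr = 11,160.00 Cr
  1,178.84 Cr + 22.79% × (11,160.00 Cr − 10,400.00 Cr) = 1,178.84 Cr + 22.79% × 760.00 Cr = 1,352.04 Cr
Long-Term Care Levy: 5.9% × 11,880.00 Cr = 700.92 Cr
Training Fund Levy: 4% × 11,880.00 Cr = 475.20 Cr
Total withheld: 1,352.04 Cr + 700.92 Cr + 475.20 Cr = 2,528.16 Cr
Net pay: 11,880.00 Cr − 2,528.16 Cr = 9,351.84 Cr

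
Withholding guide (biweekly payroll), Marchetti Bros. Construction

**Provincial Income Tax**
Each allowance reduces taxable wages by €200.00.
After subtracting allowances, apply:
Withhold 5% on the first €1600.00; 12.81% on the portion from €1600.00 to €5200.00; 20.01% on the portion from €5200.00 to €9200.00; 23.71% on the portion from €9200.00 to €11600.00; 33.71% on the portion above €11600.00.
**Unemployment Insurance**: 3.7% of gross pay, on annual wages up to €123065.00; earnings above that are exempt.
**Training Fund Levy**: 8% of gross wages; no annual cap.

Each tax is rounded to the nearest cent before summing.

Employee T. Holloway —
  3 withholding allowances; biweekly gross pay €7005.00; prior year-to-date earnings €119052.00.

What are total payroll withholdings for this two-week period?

€1491.16

Provincial Income Tax: taxable = €7005.00 − 3×€200.00 = €6405.00
  €541.16 + 20.01% × (€6405.00 − €5200.00) = €541.16 + 20.01% × €1205.00 = €782.28
Unemployment Insurance: cap €123065.00 − YTD €119052.00 = €4013.00 subject; 3.7% × €4013.00 = €148.48
Training Fund Levy: 8% × €7005.00 = €560.40
Total: €782.28 + €148.48 + €560.40 = €1491.16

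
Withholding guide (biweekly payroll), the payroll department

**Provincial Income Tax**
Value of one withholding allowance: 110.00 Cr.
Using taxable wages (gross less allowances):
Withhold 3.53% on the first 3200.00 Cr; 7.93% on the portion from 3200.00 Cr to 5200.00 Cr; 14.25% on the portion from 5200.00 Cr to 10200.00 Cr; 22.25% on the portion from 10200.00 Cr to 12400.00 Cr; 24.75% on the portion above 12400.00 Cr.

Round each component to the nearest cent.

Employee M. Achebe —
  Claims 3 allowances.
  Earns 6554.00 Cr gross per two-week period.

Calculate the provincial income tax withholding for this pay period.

417.48 Cr

Provincial Income Tax: taxable = 6554.00 Cr − 3×110.00 Cr = 6224.00 Cr
  271.56 Cr + 14.25% × (6224.00 Cr − 5200.00 Cr) = 271.56 Cr + 14.25% × 1024.00 Cr = 417.48 Cr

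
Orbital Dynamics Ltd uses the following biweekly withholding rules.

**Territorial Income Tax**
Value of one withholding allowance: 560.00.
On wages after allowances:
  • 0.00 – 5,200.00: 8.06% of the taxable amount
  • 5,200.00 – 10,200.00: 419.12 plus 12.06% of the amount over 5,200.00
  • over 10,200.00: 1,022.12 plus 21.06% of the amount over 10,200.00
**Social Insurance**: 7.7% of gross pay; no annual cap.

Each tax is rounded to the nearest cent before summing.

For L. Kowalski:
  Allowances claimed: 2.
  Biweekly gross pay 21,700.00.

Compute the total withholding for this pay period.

Territorial Income Tax: taxable = 21,700.00 − 2×560.00 = 20,580.00
  1,022.12 + 21.06% × (20,580.00 − 10,200.00) = 1,022.12 + 21.06% × 10,380.00 = 3,208.15
Social Insurance: 7.7% × 21,700.00 = 1,670.90
Total: 3,208.15 + 1,670.90 = 4,879.05

4,879.05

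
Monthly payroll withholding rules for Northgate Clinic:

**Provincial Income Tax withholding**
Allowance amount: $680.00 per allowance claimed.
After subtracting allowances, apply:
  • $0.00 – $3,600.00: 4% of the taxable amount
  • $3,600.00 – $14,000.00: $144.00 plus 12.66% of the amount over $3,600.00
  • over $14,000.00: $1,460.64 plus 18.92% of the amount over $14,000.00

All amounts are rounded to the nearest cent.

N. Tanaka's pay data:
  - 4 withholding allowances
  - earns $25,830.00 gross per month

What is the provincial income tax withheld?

Provincial Income Tax: taxable = $25,830.00 − 4×$680.00 = $23,110.00
  $1,460.64 + 18.92% × ($23,110.00 − $14,000.00) = $1,460.64 + 18.92% × $9,110.00 = $3,184.25

$3,184.25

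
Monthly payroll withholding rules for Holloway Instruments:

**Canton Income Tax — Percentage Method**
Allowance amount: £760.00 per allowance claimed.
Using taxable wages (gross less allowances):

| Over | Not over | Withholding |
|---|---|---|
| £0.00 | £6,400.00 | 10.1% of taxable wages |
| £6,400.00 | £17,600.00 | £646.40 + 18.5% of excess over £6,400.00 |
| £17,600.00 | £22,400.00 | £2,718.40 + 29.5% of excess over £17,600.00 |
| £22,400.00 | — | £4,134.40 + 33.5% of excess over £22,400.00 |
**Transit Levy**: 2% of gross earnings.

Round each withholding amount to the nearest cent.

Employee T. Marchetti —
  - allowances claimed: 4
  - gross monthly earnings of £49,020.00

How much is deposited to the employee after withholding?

£36,005.90

Canton Income Tax: taxable = £49,020.00 − 4×£760.00 = £45,980.00
  £4,134.40 + 33.5% × (£45,980.00 − £22,400.00) = £4,134.40 + 33.5% × £23,580.00 = £12,033.70
Transit Levy: 2% × £49,020.00 = £980.40
Total withheld: £12,033.70 + £980.40 = £13,014.10
Net pay: £49,020.00 − £13,014.10 = £36,005.90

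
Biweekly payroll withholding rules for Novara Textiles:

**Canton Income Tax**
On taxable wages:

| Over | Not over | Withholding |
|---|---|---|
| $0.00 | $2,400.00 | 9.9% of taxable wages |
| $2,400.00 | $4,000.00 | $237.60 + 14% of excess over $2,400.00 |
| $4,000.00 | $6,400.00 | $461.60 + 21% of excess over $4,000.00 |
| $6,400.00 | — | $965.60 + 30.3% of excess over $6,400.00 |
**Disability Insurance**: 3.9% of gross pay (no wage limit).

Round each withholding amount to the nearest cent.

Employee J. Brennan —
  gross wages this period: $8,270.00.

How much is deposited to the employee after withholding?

$6,415.26

Canton Income Tax: taxable = $8,270.00
  $965.60 + 30.3% × ($8,270.00 − $6,400.00) = $965.60 + 30.3% × $1,870.00 = $1,532.21
Disability Insurance: 3.9% × $8,270.00 = $322.53
Total withheld: $1,532.21 + $322.53 = $1,854.74
Net pay: $8,270.00 − $1,854.74 = $6,415.26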